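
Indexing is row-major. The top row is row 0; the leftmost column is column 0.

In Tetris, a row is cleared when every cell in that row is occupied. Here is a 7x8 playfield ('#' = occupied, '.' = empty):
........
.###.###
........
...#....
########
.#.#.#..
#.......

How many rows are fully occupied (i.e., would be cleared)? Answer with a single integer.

Answer: 1

Derivation:
Check each row:
  row 0: 8 empty cells -> not full
  row 1: 2 empty cells -> not full
  row 2: 8 empty cells -> not full
  row 3: 7 empty cells -> not full
  row 4: 0 empty cells -> FULL (clear)
  row 5: 5 empty cells -> not full
  row 6: 7 empty cells -> not full
Total rows cleared: 1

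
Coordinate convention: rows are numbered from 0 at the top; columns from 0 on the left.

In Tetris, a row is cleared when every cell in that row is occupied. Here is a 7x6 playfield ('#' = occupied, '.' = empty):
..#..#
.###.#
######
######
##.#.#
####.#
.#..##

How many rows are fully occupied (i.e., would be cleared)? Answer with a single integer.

Check each row:
  row 0: 4 empty cells -> not full
  row 1: 2 empty cells -> not full
  row 2: 0 empty cells -> FULL (clear)
  row 3: 0 empty cells -> FULL (clear)
  row 4: 2 empty cells -> not full
  row 5: 1 empty cell -> not full
  row 6: 3 empty cells -> not full
Total rows cleared: 2

Answer: 2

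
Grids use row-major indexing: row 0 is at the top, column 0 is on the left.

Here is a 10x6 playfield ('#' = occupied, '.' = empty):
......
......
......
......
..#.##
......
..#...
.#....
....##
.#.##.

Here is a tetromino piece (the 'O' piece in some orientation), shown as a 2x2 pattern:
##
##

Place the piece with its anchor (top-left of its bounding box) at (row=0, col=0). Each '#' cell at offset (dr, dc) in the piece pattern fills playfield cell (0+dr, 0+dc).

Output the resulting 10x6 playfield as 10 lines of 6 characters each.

Fill (0+0,0+0) = (0,0)
Fill (0+0,0+1) = (0,1)
Fill (0+1,0+0) = (1,0)
Fill (0+1,0+1) = (1,1)

Answer: ##....
##....
......
......
..#.##
......
..#...
.#....
....##
.#.##.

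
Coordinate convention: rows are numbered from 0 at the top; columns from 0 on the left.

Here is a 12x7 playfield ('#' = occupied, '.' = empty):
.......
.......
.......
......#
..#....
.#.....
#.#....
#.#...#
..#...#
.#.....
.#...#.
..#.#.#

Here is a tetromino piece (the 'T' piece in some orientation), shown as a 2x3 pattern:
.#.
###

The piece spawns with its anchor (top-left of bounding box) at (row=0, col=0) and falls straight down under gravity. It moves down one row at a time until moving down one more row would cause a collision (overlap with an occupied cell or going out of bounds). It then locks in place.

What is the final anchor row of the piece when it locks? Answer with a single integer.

Answer: 2

Derivation:
Spawn at (row=0, col=0). Try each row:
  row 0: fits
  row 1: fits
  row 2: fits
  row 3: blocked -> lock at row 2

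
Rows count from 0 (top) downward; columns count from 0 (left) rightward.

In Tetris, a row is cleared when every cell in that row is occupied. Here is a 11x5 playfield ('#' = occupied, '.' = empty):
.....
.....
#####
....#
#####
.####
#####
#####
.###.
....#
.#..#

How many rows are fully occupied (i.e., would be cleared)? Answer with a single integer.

Check each row:
  row 0: 5 empty cells -> not full
  row 1: 5 empty cells -> not full
  row 2: 0 empty cells -> FULL (clear)
  row 3: 4 empty cells -> not full
  row 4: 0 empty cells -> FULL (clear)
  row 5: 1 empty cell -> not full
  row 6: 0 empty cells -> FULL (clear)
  row 7: 0 empty cells -> FULL (clear)
  row 8: 2 empty cells -> not full
  row 9: 4 empty cells -> not full
  row 10: 3 empty cells -> not full
Total rows cleared: 4

Answer: 4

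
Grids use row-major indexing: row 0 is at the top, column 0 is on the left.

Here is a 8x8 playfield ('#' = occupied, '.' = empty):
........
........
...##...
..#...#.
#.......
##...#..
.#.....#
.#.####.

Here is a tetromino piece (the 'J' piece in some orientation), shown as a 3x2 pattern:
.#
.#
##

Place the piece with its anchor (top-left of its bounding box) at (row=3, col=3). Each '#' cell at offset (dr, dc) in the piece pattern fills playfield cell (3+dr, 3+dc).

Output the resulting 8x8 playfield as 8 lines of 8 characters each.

Answer: ........
........
...##...
..#.#.#.
#...#...
##.###..
.#.....#
.#.####.

Derivation:
Fill (3+0,3+1) = (3,4)
Fill (3+1,3+1) = (4,4)
Fill (3+2,3+0) = (5,3)
Fill (3+2,3+1) = (5,4)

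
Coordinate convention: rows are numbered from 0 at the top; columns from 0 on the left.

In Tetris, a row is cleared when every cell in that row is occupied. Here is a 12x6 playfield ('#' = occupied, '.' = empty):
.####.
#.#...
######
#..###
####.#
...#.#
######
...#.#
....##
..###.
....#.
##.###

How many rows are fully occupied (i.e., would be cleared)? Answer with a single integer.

Check each row:
  row 0: 2 empty cells -> not full
  row 1: 4 empty cells -> not full
  row 2: 0 empty cells -> FULL (clear)
  row 3: 2 empty cells -> not full
  row 4: 1 empty cell -> not full
  row 5: 4 empty cells -> not full
  row 6: 0 empty cells -> FULL (clear)
  row 7: 4 empty cells -> not full
  row 8: 4 empty cells -> not full
  row 9: 3 empty cells -> not full
  row 10: 5 empty cells -> not full
  row 11: 1 empty cell -> not full
Total rows cleared: 2

Answer: 2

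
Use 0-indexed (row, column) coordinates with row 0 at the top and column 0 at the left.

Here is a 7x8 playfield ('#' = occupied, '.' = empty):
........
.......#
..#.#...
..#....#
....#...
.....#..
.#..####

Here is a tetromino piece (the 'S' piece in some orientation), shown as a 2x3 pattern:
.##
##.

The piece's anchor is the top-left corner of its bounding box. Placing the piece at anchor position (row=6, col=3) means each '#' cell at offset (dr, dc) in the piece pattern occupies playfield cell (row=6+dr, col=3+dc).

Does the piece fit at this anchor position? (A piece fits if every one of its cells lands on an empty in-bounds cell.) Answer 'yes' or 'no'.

Answer: no

Derivation:
Check each piece cell at anchor (6, 3):
  offset (0,1) -> (6,4): occupied ('#') -> FAIL
  offset (0,2) -> (6,5): occupied ('#') -> FAIL
  offset (1,0) -> (7,3): out of bounds -> FAIL
  offset (1,1) -> (7,4): out of bounds -> FAIL
All cells valid: no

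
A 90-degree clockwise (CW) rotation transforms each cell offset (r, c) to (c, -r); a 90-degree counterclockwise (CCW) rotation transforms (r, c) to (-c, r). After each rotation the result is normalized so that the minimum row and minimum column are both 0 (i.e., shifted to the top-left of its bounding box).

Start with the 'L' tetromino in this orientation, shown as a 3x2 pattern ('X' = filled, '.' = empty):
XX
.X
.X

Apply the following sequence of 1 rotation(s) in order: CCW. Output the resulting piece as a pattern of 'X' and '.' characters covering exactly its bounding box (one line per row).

Start:
XX
.X
.X
After rotation 1 (CCW):
XXX
X..

Answer: XXX
X..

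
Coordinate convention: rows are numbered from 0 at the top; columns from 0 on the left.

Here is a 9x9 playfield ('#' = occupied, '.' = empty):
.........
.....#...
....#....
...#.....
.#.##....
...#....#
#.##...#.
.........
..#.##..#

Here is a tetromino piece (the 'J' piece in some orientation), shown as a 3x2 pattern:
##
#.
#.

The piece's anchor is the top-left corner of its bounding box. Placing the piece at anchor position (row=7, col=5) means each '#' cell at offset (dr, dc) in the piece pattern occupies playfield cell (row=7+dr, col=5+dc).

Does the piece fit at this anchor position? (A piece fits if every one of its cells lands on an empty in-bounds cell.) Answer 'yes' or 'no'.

Answer: no

Derivation:
Check each piece cell at anchor (7, 5):
  offset (0,0) -> (7,5): empty -> OK
  offset (0,1) -> (7,6): empty -> OK
  offset (1,0) -> (8,5): occupied ('#') -> FAIL
  offset (2,0) -> (9,5): out of bounds -> FAIL
All cells valid: no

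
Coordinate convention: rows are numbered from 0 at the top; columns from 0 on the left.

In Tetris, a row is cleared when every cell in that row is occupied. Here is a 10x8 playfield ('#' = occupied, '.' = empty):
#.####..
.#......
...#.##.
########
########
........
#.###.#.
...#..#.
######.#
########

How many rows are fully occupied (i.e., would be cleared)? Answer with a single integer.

Check each row:
  row 0: 3 empty cells -> not full
  row 1: 7 empty cells -> not full
  row 2: 5 empty cells -> not full
  row 3: 0 empty cells -> FULL (clear)
  row 4: 0 empty cells -> FULL (clear)
  row 5: 8 empty cells -> not full
  row 6: 3 empty cells -> not full
  row 7: 6 empty cells -> not full
  row 8: 1 empty cell -> not full
  row 9: 0 empty cells -> FULL (clear)
Total rows cleared: 3

Answer: 3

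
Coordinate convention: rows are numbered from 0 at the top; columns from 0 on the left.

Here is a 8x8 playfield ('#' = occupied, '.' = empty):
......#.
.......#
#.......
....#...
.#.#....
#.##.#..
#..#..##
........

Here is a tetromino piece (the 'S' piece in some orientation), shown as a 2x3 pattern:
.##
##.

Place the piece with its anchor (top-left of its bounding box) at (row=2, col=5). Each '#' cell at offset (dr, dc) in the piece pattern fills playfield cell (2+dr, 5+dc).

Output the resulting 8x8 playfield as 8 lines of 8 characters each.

Fill (2+0,5+1) = (2,6)
Fill (2+0,5+2) = (2,7)
Fill (2+1,5+0) = (3,5)
Fill (2+1,5+1) = (3,6)

Answer: ......#.
.......#
#.....##
....###.
.#.#....
#.##.#..
#..#..##
........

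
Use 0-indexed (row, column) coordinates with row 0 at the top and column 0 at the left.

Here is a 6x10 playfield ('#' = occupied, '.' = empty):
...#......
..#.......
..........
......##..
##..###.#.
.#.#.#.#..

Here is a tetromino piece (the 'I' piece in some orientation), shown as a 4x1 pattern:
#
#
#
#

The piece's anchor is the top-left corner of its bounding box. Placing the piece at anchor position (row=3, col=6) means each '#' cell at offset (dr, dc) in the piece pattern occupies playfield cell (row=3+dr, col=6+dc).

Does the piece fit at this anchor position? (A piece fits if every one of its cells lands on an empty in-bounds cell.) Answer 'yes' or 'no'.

Answer: no

Derivation:
Check each piece cell at anchor (3, 6):
  offset (0,0) -> (3,6): occupied ('#') -> FAIL
  offset (1,0) -> (4,6): occupied ('#') -> FAIL
  offset (2,0) -> (5,6): empty -> OK
  offset (3,0) -> (6,6): out of bounds -> FAIL
All cells valid: no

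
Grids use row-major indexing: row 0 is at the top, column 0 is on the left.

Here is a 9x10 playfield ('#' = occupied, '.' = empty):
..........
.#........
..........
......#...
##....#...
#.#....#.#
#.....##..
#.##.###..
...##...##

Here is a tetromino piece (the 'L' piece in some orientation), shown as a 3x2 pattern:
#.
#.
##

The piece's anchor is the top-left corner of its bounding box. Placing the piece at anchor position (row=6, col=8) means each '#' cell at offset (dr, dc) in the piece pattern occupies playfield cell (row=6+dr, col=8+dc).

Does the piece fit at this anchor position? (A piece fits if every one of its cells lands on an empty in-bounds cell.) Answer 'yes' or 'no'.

Check each piece cell at anchor (6, 8):
  offset (0,0) -> (6,8): empty -> OK
  offset (1,0) -> (7,8): empty -> OK
  offset (2,0) -> (8,8): occupied ('#') -> FAIL
  offset (2,1) -> (8,9): occupied ('#') -> FAIL
All cells valid: no

Answer: no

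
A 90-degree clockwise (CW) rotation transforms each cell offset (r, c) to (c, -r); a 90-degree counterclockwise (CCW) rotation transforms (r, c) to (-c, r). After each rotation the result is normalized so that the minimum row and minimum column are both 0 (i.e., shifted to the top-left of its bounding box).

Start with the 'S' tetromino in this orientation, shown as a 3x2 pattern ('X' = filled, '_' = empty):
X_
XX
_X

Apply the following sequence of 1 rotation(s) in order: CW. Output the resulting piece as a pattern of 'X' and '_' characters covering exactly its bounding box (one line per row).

Answer: _XX
XX_

Derivation:
Start:
X_
XX
_X
After rotation 1 (CW):
_XX
XX_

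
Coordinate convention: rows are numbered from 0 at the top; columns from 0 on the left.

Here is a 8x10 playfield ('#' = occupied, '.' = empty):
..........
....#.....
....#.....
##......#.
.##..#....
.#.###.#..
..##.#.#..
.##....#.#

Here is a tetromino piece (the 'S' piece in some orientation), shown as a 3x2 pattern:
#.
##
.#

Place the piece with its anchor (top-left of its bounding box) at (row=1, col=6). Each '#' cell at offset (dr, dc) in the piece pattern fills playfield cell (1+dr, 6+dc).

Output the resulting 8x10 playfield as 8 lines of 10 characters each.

Fill (1+0,6+0) = (1,6)
Fill (1+1,6+0) = (2,6)
Fill (1+1,6+1) = (2,7)
Fill (1+2,6+1) = (3,7)

Answer: ..........
....#.#...
....#.##..
##.....##.
.##..#....
.#.###.#..
..##.#.#..
.##....#.#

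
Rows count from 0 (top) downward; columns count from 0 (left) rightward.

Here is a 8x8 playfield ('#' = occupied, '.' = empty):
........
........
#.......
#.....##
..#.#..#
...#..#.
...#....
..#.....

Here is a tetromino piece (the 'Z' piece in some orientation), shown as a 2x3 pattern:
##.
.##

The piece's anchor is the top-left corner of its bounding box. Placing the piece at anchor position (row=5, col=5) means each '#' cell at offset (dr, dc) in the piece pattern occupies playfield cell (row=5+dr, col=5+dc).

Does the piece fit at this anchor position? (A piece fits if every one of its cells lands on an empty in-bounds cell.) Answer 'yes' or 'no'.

Check each piece cell at anchor (5, 5):
  offset (0,0) -> (5,5): empty -> OK
  offset (0,1) -> (5,6): occupied ('#') -> FAIL
  offset (1,1) -> (6,6): empty -> OK
  offset (1,2) -> (6,7): empty -> OK
All cells valid: no

Answer: no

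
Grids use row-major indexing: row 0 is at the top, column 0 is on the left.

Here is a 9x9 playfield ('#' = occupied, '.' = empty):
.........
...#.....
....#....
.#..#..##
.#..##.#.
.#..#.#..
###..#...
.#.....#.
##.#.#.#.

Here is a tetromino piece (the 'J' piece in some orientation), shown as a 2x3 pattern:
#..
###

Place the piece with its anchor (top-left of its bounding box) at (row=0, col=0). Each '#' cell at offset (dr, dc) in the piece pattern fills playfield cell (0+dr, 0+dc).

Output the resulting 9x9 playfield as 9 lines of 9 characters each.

Fill (0+0,0+0) = (0,0)
Fill (0+1,0+0) = (1,0)
Fill (0+1,0+1) = (1,1)
Fill (0+1,0+2) = (1,2)

Answer: #........
####.....
....#....
.#..#..##
.#..##.#.
.#..#.#..
###..#...
.#.....#.
##.#.#.#.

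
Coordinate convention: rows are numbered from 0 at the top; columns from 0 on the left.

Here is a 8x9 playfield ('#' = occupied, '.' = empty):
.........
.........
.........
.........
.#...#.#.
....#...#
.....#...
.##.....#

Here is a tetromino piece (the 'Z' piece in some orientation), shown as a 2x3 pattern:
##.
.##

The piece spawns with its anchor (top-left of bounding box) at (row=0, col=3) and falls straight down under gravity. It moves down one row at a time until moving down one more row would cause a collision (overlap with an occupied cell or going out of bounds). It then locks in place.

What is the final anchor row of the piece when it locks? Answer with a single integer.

Answer: 2

Derivation:
Spawn at (row=0, col=3). Try each row:
  row 0: fits
  row 1: fits
  row 2: fits
  row 3: blocked -> lock at row 2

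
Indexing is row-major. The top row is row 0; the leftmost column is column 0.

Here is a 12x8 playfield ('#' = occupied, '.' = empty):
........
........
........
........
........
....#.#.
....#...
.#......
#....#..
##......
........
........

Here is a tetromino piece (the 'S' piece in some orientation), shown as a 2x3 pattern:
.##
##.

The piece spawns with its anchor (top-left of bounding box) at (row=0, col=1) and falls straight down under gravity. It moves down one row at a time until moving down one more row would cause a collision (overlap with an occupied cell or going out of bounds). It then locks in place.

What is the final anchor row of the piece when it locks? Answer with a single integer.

Answer: 5

Derivation:
Spawn at (row=0, col=1). Try each row:
  row 0: fits
  row 1: fits
  row 2: fits
  row 3: fits
  row 4: fits
  row 5: fits
  row 6: blocked -> lock at row 5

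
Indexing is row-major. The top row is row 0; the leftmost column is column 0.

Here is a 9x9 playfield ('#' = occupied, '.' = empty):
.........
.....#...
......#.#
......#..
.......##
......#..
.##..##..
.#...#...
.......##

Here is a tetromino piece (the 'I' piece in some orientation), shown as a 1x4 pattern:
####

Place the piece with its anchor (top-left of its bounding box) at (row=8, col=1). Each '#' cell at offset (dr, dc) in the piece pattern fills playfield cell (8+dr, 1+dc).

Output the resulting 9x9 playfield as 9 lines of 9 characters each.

Answer: .........
.....#...
......#.#
......#..
.......##
......#..
.##..##..
.#...#...
.####..##

Derivation:
Fill (8+0,1+0) = (8,1)
Fill (8+0,1+1) = (8,2)
Fill (8+0,1+2) = (8,3)
Fill (8+0,1+3) = (8,4)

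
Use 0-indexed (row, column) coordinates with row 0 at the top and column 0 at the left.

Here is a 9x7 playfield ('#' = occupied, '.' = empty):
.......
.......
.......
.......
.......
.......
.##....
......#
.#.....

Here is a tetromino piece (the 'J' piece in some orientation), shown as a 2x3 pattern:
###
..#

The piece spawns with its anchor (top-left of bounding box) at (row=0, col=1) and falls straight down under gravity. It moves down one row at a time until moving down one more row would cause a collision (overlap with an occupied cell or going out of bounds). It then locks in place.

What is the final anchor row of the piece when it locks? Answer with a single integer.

Spawn at (row=0, col=1). Try each row:
  row 0: fits
  row 1: fits
  row 2: fits
  row 3: fits
  row 4: fits
  row 5: fits
  row 6: blocked -> lock at row 5

Answer: 5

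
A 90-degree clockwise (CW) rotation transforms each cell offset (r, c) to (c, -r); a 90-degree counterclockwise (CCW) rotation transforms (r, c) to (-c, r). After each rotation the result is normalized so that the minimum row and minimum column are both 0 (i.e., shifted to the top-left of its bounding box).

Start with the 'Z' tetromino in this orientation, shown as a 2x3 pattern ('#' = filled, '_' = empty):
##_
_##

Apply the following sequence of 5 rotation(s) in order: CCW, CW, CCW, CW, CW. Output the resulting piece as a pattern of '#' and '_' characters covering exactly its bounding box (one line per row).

Answer: _#
##
#_

Derivation:
Start:
##_
_##
After rotation 1 (CCW):
_#
##
#_
After rotation 2 (CW):
##_
_##
After rotation 3 (CCW):
_#
##
#_
After rotation 4 (CW):
##_
_##
After rotation 5 (CW):
_#
##
#_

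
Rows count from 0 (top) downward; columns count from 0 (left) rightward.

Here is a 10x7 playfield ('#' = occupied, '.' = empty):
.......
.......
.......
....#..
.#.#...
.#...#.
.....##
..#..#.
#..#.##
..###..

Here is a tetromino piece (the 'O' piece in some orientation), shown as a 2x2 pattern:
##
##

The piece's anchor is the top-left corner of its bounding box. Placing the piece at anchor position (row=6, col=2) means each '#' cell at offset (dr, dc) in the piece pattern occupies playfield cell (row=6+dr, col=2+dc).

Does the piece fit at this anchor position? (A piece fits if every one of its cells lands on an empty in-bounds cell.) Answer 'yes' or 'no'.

Answer: no

Derivation:
Check each piece cell at anchor (6, 2):
  offset (0,0) -> (6,2): empty -> OK
  offset (0,1) -> (6,3): empty -> OK
  offset (1,0) -> (7,2): occupied ('#') -> FAIL
  offset (1,1) -> (7,3): empty -> OK
All cells valid: no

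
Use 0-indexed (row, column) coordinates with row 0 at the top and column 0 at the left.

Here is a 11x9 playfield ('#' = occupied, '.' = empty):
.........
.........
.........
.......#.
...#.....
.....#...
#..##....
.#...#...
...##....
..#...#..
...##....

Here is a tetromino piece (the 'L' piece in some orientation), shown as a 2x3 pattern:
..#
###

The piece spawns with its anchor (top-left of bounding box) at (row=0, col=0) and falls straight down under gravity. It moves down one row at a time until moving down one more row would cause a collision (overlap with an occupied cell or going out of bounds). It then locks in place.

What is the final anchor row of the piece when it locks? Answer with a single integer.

Spawn at (row=0, col=0). Try each row:
  row 0: fits
  row 1: fits
  row 2: fits
  row 3: fits
  row 4: fits
  row 5: blocked -> lock at row 4

Answer: 4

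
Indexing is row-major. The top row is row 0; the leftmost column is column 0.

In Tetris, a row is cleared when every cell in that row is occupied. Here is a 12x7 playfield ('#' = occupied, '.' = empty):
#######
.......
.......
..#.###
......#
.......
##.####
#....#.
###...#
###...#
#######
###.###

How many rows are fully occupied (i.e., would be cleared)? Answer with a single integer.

Check each row:
  row 0: 0 empty cells -> FULL (clear)
  row 1: 7 empty cells -> not full
  row 2: 7 empty cells -> not full
  row 3: 3 empty cells -> not full
  row 4: 6 empty cells -> not full
  row 5: 7 empty cells -> not full
  row 6: 1 empty cell -> not full
  row 7: 5 empty cells -> not full
  row 8: 3 empty cells -> not full
  row 9: 3 empty cells -> not full
  row 10: 0 empty cells -> FULL (clear)
  row 11: 1 empty cell -> not full
Total rows cleared: 2

Answer: 2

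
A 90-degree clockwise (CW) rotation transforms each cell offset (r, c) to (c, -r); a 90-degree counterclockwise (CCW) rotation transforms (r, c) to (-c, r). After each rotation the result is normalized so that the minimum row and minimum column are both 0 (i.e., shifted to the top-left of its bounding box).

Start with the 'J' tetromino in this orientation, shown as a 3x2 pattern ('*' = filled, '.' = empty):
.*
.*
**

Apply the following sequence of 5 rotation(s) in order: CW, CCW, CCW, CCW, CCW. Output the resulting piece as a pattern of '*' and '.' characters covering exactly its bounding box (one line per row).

Start:
.*
.*
**
After rotation 1 (CW):
*..
***
After rotation 2 (CCW):
.*
.*
**
After rotation 3 (CCW):
***
..*
After rotation 4 (CCW):
**
*.
*.
After rotation 5 (CCW):
*..
***

Answer: *..
***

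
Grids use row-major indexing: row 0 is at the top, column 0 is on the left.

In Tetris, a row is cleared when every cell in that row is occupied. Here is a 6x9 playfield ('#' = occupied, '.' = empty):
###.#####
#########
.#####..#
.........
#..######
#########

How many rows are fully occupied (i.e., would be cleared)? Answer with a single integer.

Check each row:
  row 0: 1 empty cell -> not full
  row 1: 0 empty cells -> FULL (clear)
  row 2: 3 empty cells -> not full
  row 3: 9 empty cells -> not full
  row 4: 2 empty cells -> not full
  row 5: 0 empty cells -> FULL (clear)
Total rows cleared: 2

Answer: 2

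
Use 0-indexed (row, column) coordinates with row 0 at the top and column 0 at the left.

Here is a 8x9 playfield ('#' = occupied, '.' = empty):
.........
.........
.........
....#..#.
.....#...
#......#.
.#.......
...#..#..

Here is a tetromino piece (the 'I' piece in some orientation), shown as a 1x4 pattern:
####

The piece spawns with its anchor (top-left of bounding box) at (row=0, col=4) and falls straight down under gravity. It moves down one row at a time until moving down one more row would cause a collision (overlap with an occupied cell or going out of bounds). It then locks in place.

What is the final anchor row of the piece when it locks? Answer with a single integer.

Answer: 2

Derivation:
Spawn at (row=0, col=4). Try each row:
  row 0: fits
  row 1: fits
  row 2: fits
  row 3: blocked -> lock at row 2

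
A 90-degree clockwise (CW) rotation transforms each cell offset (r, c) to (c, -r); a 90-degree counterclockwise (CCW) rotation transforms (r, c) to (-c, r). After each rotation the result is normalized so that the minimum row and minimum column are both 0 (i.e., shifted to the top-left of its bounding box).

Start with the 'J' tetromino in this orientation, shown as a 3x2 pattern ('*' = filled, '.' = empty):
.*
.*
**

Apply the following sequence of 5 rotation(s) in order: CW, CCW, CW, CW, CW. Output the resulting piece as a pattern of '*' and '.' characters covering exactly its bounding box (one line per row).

Start:
.*
.*
**
After rotation 1 (CW):
*..
***
After rotation 2 (CCW):
.*
.*
**
After rotation 3 (CW):
*..
***
After rotation 4 (CW):
**
*.
*.
After rotation 5 (CW):
***
..*

Answer: ***
..*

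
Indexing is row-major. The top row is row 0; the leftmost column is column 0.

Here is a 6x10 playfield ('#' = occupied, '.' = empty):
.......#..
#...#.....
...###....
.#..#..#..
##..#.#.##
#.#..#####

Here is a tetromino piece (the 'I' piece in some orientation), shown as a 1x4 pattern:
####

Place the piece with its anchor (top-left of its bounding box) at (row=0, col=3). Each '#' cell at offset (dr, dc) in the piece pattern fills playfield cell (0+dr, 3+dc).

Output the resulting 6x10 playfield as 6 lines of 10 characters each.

Answer: ...#####..
#...#.....
...###....
.#..#..#..
##..#.#.##
#.#..#####

Derivation:
Fill (0+0,3+0) = (0,3)
Fill (0+0,3+1) = (0,4)
Fill (0+0,3+2) = (0,5)
Fill (0+0,3+3) = (0,6)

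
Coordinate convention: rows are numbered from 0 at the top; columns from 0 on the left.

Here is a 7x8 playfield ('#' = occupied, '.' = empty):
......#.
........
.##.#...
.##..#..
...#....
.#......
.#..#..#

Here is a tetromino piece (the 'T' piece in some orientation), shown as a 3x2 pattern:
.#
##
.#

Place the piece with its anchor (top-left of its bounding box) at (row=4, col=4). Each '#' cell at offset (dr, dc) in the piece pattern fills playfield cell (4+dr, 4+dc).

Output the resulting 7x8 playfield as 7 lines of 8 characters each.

Answer: ......#.
........
.##.#...
.##..#..
...#.#..
.#..##..
.#..##.#

Derivation:
Fill (4+0,4+1) = (4,5)
Fill (4+1,4+0) = (5,4)
Fill (4+1,4+1) = (5,5)
Fill (4+2,4+1) = (6,5)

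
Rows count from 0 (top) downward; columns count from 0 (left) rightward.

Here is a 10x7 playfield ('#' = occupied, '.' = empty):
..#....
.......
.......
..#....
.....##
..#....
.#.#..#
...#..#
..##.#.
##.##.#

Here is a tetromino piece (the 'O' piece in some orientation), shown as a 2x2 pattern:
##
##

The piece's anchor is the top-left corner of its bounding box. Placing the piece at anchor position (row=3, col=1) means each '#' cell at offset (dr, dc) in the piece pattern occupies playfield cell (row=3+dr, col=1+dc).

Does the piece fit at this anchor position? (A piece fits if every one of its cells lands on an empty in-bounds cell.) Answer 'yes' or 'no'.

Check each piece cell at anchor (3, 1):
  offset (0,0) -> (3,1): empty -> OK
  offset (0,1) -> (3,2): occupied ('#') -> FAIL
  offset (1,0) -> (4,1): empty -> OK
  offset (1,1) -> (4,2): empty -> OK
All cells valid: no

Answer: no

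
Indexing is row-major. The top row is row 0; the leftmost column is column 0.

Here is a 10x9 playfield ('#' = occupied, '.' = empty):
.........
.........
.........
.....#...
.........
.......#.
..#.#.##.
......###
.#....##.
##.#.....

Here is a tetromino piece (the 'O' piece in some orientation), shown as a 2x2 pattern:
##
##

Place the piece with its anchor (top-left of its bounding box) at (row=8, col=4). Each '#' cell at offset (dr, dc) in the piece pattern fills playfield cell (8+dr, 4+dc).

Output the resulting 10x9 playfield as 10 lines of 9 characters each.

Fill (8+0,4+0) = (8,4)
Fill (8+0,4+1) = (8,5)
Fill (8+1,4+0) = (9,4)
Fill (8+1,4+1) = (9,5)

Answer: .........
.........
.........
.....#...
.........
.......#.
..#.#.##.
......###
.#..####.
##.###...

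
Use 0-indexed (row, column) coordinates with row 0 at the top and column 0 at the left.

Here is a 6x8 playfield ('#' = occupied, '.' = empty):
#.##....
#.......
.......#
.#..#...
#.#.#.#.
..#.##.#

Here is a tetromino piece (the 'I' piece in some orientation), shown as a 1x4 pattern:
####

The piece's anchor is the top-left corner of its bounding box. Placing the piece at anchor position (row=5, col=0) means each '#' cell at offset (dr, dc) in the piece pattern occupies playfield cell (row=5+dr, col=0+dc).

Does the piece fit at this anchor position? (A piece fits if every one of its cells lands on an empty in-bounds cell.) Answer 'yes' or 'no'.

Answer: no

Derivation:
Check each piece cell at anchor (5, 0):
  offset (0,0) -> (5,0): empty -> OK
  offset (0,1) -> (5,1): empty -> OK
  offset (0,2) -> (5,2): occupied ('#') -> FAIL
  offset (0,3) -> (5,3): empty -> OK
All cells valid: no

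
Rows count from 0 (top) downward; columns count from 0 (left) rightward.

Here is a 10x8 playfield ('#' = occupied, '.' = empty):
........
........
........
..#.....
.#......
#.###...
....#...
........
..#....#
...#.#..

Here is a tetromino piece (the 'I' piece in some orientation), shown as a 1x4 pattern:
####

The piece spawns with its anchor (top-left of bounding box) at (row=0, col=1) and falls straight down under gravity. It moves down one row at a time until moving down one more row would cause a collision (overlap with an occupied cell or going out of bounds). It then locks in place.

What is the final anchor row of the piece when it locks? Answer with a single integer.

Spawn at (row=0, col=1). Try each row:
  row 0: fits
  row 1: fits
  row 2: fits
  row 3: blocked -> lock at row 2

Answer: 2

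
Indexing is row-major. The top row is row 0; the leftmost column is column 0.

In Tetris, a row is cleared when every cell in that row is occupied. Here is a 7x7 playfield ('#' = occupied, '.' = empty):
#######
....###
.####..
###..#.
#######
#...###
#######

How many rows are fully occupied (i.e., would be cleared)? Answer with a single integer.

Answer: 3

Derivation:
Check each row:
  row 0: 0 empty cells -> FULL (clear)
  row 1: 4 empty cells -> not full
  row 2: 3 empty cells -> not full
  row 3: 3 empty cells -> not full
  row 4: 0 empty cells -> FULL (clear)
  row 5: 3 empty cells -> not full
  row 6: 0 empty cells -> FULL (clear)
Total rows cleared: 3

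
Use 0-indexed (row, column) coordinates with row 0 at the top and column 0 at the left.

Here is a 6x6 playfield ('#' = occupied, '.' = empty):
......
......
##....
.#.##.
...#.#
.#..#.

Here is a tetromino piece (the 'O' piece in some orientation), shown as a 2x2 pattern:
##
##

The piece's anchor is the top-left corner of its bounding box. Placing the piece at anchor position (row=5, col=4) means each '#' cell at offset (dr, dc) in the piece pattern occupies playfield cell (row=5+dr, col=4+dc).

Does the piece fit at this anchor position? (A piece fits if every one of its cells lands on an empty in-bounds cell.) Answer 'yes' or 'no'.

Answer: no

Derivation:
Check each piece cell at anchor (5, 4):
  offset (0,0) -> (5,4): occupied ('#') -> FAIL
  offset (0,1) -> (5,5): empty -> OK
  offset (1,0) -> (6,4): out of bounds -> FAIL
  offset (1,1) -> (6,5): out of bounds -> FAIL
All cells valid: no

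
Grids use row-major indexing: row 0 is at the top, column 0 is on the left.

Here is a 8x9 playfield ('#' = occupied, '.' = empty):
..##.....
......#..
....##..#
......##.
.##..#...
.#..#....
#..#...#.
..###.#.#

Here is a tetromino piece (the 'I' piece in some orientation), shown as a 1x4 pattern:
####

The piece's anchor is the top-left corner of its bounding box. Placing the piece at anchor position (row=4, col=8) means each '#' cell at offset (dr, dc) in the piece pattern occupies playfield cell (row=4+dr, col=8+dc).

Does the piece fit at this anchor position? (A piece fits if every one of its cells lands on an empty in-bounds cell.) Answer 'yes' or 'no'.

Answer: no

Derivation:
Check each piece cell at anchor (4, 8):
  offset (0,0) -> (4,8): empty -> OK
  offset (0,1) -> (4,9): out of bounds -> FAIL
  offset (0,2) -> (4,10): out of bounds -> FAIL
  offset (0,3) -> (4,11): out of bounds -> FAIL
All cells valid: no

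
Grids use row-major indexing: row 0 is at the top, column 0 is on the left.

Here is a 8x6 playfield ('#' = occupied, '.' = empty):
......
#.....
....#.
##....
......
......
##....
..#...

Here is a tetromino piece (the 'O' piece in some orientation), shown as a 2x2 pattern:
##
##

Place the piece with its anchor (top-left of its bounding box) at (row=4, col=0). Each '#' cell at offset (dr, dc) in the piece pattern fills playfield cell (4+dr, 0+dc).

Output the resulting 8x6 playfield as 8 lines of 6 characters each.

Answer: ......
#.....
....#.
##....
##....
##....
##....
..#...

Derivation:
Fill (4+0,0+0) = (4,0)
Fill (4+0,0+1) = (4,1)
Fill (4+1,0+0) = (5,0)
Fill (4+1,0+1) = (5,1)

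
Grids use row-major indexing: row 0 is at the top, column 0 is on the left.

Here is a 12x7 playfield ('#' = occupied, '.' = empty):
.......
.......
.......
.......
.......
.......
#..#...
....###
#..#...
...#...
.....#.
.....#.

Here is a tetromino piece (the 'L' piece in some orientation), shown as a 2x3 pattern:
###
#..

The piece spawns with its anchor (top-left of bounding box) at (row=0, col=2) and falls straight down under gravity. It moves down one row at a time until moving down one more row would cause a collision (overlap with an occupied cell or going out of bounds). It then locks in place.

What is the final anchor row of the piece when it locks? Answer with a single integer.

Answer: 5

Derivation:
Spawn at (row=0, col=2). Try each row:
  row 0: fits
  row 1: fits
  row 2: fits
  row 3: fits
  row 4: fits
  row 5: fits
  row 6: blocked -> lock at row 5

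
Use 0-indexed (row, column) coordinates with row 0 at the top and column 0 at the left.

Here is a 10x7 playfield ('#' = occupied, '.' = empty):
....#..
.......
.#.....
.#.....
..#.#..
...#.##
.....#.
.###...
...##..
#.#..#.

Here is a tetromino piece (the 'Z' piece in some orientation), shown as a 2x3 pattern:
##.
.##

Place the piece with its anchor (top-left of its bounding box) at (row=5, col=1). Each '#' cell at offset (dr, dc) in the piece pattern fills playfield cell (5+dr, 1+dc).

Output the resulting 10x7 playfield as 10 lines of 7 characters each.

Answer: ....#..
.......
.#.....
.#.....
..#.#..
.###.##
..##.#.
.###...
...##..
#.#..#.

Derivation:
Fill (5+0,1+0) = (5,1)
Fill (5+0,1+1) = (5,2)
Fill (5+1,1+1) = (6,2)
Fill (5+1,1+2) = (6,3)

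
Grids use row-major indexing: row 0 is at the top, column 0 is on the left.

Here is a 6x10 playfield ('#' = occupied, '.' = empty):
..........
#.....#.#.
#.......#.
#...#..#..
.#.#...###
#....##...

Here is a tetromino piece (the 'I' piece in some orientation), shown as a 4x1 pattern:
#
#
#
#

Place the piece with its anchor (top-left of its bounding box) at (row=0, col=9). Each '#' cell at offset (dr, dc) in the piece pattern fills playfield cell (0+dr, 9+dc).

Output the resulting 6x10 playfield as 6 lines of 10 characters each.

Answer: .........#
#.....#.##
#.......##
#...#..#.#
.#.#...###
#....##...

Derivation:
Fill (0+0,9+0) = (0,9)
Fill (0+1,9+0) = (1,9)
Fill (0+2,9+0) = (2,9)
Fill (0+3,9+0) = (3,9)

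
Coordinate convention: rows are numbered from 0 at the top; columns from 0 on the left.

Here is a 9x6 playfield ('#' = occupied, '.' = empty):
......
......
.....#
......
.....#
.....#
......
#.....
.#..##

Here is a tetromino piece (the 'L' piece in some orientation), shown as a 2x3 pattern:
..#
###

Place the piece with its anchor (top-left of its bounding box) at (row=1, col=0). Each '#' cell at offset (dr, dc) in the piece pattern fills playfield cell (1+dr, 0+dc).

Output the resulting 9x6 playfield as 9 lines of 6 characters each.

Answer: ......
..#...
###..#
......
.....#
.....#
......
#.....
.#..##

Derivation:
Fill (1+0,0+2) = (1,2)
Fill (1+1,0+0) = (2,0)
Fill (1+1,0+1) = (2,1)
Fill (1+1,0+2) = (2,2)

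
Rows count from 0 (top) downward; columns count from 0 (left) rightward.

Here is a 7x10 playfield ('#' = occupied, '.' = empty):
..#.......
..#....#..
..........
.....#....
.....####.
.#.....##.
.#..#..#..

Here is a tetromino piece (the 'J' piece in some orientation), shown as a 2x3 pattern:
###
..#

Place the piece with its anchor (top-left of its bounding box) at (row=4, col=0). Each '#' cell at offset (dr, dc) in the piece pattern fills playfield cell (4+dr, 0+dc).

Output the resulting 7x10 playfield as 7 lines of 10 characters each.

Fill (4+0,0+0) = (4,0)
Fill (4+0,0+1) = (4,1)
Fill (4+0,0+2) = (4,2)
Fill (4+1,0+2) = (5,2)

Answer: ..#.......
..#....#..
..........
.....#....
###..####.
.##....##.
.#..#..#..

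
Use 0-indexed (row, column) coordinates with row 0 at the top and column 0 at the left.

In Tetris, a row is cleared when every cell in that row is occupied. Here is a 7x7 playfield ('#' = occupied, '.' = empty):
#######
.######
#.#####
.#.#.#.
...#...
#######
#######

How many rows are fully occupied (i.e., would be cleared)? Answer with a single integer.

Check each row:
  row 0: 0 empty cells -> FULL (clear)
  row 1: 1 empty cell -> not full
  row 2: 1 empty cell -> not full
  row 3: 4 empty cells -> not full
  row 4: 6 empty cells -> not full
  row 5: 0 empty cells -> FULL (clear)
  row 6: 0 empty cells -> FULL (clear)
Total rows cleared: 3

Answer: 3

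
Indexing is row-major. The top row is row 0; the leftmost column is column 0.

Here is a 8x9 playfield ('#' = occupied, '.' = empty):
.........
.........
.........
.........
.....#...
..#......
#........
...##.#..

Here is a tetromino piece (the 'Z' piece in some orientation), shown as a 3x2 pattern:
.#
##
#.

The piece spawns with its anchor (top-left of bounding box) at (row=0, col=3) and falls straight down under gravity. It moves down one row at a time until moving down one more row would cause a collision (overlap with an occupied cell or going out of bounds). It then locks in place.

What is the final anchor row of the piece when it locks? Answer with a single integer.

Answer: 4

Derivation:
Spawn at (row=0, col=3). Try each row:
  row 0: fits
  row 1: fits
  row 2: fits
  row 3: fits
  row 4: fits
  row 5: blocked -> lock at row 4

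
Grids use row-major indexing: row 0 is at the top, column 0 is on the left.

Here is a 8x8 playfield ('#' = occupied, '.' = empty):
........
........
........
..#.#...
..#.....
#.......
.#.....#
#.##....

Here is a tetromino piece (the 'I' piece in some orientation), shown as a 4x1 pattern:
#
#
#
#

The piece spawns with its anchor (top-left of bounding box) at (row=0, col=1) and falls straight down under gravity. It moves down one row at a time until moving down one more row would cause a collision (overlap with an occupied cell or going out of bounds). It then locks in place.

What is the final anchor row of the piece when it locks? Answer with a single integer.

Answer: 2

Derivation:
Spawn at (row=0, col=1). Try each row:
  row 0: fits
  row 1: fits
  row 2: fits
  row 3: blocked -> lock at row 2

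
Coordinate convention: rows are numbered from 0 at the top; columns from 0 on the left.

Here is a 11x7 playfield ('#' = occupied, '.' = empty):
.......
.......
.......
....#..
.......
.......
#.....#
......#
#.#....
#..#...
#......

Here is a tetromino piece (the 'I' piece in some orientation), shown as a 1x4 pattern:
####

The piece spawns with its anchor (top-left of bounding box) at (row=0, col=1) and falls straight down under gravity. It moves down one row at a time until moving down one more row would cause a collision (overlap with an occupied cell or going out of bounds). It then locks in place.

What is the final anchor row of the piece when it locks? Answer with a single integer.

Spawn at (row=0, col=1). Try each row:
  row 0: fits
  row 1: fits
  row 2: fits
  row 3: blocked -> lock at row 2

Answer: 2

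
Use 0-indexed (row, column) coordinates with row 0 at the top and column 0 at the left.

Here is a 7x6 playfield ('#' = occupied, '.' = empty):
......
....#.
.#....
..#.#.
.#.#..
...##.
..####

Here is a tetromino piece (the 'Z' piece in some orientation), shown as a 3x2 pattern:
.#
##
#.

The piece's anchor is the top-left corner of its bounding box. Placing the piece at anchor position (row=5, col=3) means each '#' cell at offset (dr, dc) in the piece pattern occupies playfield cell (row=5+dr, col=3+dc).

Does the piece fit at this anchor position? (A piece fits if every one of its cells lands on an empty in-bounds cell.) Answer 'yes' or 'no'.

Answer: no

Derivation:
Check each piece cell at anchor (5, 3):
  offset (0,1) -> (5,4): occupied ('#') -> FAIL
  offset (1,0) -> (6,3): occupied ('#') -> FAIL
  offset (1,1) -> (6,4): occupied ('#') -> FAIL
  offset (2,0) -> (7,3): out of bounds -> FAIL
All cells valid: no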